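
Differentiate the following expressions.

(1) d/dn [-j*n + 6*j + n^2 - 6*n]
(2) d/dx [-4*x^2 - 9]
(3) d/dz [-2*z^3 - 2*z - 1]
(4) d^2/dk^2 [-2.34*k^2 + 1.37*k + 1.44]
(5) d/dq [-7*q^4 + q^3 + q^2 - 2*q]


(1) = -j + 2*n - 6
(2) = -8*x
(3) = -6*z^2 - 2
(4) = -4.68000000000000
(5) = -28*q^3 + 3*q^2 + 2*q - 2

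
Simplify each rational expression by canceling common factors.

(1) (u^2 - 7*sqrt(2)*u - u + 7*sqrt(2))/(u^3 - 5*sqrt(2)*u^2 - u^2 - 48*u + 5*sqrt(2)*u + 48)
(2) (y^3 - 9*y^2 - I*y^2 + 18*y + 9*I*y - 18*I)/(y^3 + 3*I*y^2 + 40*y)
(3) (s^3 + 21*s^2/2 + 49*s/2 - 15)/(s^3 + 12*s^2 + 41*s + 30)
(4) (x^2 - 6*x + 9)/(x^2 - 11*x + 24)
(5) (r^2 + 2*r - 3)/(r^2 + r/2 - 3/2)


(1) = (u - 7*sqrt(2))/(u^2 - 5*sqrt(2)*u - 48)
(2) = (y^3 + y^2*(-9 - I) + y*(18 + 9*I) - 18*I)/(y^3 + 3*I*y^2 + 40*y)
(3) = (2*s - 1)/(2*s + 2)
(4) = (x - 3)/(x - 8)
(5) = (2*r + 6)/(2*r + 3)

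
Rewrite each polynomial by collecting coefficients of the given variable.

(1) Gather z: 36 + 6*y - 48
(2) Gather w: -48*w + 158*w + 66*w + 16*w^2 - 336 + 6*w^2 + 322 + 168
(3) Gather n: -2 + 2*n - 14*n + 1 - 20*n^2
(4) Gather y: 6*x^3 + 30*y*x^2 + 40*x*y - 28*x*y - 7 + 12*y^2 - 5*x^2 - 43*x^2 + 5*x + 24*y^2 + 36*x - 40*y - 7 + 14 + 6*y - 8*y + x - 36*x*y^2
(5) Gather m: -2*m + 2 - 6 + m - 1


(1) = 6*y - 12
(2) = 22*w^2 + 176*w + 154
(3) = -20*n^2 - 12*n - 1
(4) = 6*x^3 - 48*x^2 + 42*x + y^2*(36 - 36*x) + y*(30*x^2 + 12*x - 42)
(5) = -m - 5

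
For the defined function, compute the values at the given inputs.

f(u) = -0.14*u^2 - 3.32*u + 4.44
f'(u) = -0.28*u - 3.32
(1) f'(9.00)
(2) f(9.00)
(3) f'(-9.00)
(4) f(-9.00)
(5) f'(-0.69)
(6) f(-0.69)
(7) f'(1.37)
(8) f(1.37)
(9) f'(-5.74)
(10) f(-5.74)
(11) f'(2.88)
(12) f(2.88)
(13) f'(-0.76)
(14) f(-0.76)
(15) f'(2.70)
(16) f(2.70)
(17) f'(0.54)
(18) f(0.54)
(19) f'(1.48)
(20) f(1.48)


(1) = -5.84
(2) = -36.78
(3) = -0.80
(4) = 22.98
(5) = -3.13
(6) = 6.66
(7) = -3.70
(8) = -0.37
(9) = -1.71
(10) = 18.88
(11) = -4.13
(12) = -6.28
(13) = -3.11
(14) = 6.88
(15) = -4.08
(16) = -5.54
(17) = -3.47
(18) = 2.61
(19) = -3.73
(20) = -0.78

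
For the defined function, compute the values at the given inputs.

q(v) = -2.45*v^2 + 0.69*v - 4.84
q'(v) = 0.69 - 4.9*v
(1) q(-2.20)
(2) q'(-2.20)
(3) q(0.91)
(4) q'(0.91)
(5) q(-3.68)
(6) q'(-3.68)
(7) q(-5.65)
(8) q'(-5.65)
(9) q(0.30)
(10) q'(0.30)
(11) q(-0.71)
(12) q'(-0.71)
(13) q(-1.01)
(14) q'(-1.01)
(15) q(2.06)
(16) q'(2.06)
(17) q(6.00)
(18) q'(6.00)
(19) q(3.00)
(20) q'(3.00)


(1) = -18.22
(2) = 11.47
(3) = -6.24
(4) = -3.77
(5) = -40.56
(6) = 18.72
(7) = -86.95
(8) = 28.38
(9) = -4.85
(10) = -0.78
(11) = -6.56
(12) = 4.17
(13) = -8.04
(14) = 5.64
(15) = -13.82
(16) = -9.40
(17) = -88.90
(18) = -28.71
(19) = -24.82
(20) = -14.01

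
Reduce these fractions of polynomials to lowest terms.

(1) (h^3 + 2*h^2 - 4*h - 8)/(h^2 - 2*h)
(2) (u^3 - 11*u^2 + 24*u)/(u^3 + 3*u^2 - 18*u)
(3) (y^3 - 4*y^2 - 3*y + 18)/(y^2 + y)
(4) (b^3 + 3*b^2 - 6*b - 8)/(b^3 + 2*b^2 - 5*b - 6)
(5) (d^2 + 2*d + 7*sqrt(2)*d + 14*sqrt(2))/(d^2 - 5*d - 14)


(1) = (h^2 + 4*h + 4)/h
(2) = (u - 8)/(u + 6)
(3) = (y^3 - 4*y^2 - 3*y + 18)/(y^2 + y)
(4) = (b + 4)/(b + 3)
(5) = (d + 7*sqrt(2))/(d - 7)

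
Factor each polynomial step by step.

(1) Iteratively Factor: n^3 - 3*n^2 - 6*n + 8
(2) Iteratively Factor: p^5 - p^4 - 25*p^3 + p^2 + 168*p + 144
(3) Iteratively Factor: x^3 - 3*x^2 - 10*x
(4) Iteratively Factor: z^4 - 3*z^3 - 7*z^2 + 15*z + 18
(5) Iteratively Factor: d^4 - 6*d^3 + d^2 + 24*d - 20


(1) = (n - 1)*(n^2 - 2*n - 8) = (n - 1)*(n + 2)*(n - 4)
(2) = (p - 4)*(p^4 + 3*p^3 - 13*p^2 - 51*p - 36) = (p - 4)*(p + 3)*(p^3 - 13*p - 12) = (p - 4)*(p + 1)*(p + 3)*(p^2 - p - 12) = (p - 4)^2*(p + 1)*(p + 3)*(p + 3)
(3) = (x)*(x^2 - 3*x - 10) = x*(x - 5)*(x + 2)
(4) = (z + 2)*(z^3 - 5*z^2 + 3*z + 9) = (z + 1)*(z + 2)*(z^2 - 6*z + 9) = (z - 3)*(z + 1)*(z + 2)*(z - 3)
(5) = (d - 5)*(d^3 - d^2 - 4*d + 4) = (d - 5)*(d - 1)*(d^2 - 4) = (d - 5)*(d - 1)*(d + 2)*(d - 2)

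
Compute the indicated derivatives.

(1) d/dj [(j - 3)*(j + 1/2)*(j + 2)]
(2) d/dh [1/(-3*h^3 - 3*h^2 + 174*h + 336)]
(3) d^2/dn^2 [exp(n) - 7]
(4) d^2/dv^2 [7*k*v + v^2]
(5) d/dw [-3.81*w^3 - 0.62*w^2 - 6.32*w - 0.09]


(1) = 3*j^2 - j - 13/2
(2) = (3*h^2 + 2*h - 58)/(3*(h^3 + h^2 - 58*h - 112)^2)
(3) = exp(n)
(4) = 2
(5) = -11.43*w^2 - 1.24*w - 6.32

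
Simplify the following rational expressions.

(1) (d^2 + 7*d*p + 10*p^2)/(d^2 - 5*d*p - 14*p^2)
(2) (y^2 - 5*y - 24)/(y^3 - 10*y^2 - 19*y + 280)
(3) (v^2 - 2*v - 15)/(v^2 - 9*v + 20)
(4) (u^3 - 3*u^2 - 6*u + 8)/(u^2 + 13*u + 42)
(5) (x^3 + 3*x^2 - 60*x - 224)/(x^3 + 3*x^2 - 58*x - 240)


(1) = (-d - 5*p)/(-d + 7*p)
(2) = (y + 3)/(y^2 - 2*y - 35)
(3) = (v + 3)/(v - 4)
(4) = (u^3 - 3*u^2 - 6*u + 8)/(u^2 + 13*u + 42)
(5) = (x^2 + 11*x + 28)/(x^2 + 11*x + 30)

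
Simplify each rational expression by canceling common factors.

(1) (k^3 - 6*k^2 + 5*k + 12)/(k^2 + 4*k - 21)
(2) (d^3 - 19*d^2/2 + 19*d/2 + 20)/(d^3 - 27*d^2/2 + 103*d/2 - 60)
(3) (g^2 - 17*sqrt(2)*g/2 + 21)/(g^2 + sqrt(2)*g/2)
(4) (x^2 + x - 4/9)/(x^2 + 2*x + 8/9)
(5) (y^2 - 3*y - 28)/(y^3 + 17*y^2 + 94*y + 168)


(1) = (k^2 - 3*k - 4)/(k + 7)
(2) = (d + 1)/(d - 3)
(3) = (4*g^2 - 34*sqrt(2)*g + 84)/(4*g^2 + 2*sqrt(2)*g)
(4) = (3*x - 1)/(3*x + 2)
(5) = (y - 7)/(y^2 + 13*y + 42)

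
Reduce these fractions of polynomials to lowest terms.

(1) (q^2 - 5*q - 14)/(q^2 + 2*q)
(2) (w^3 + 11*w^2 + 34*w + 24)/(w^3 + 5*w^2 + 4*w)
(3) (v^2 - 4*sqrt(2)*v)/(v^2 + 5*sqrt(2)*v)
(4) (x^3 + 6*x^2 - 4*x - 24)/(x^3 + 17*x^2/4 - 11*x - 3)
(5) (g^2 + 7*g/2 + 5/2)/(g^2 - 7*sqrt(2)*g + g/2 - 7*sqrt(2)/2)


(1) = (q - 7)/q
(2) = (w + 6)/w
(3) = (v - 4*sqrt(2))/(v + 5*sqrt(2))
(4) = (4*x + 8)/(4*x + 1)
(5) = (4*g^2 + 14*g + 10)/(4*g^2 + g*(2 - 28*sqrt(2)) - 14*sqrt(2))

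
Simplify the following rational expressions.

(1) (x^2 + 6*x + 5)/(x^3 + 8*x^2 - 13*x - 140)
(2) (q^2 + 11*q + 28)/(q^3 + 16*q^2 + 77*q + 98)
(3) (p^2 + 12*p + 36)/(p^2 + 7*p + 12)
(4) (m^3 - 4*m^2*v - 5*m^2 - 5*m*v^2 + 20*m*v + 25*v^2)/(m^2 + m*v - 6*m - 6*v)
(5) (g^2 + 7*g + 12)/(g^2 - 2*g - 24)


(1) = (x + 1)/(x^2 + 3*x - 28)
(2) = (q + 4)/(q^2 + 9*q + 14)
(3) = (p^2 + 12*p + 36)/(p^2 + 7*p + 12)
(4) = (m^2 - 5*m*v - 5*m + 25*v)/(m - 6)
(5) = (g + 3)/(g - 6)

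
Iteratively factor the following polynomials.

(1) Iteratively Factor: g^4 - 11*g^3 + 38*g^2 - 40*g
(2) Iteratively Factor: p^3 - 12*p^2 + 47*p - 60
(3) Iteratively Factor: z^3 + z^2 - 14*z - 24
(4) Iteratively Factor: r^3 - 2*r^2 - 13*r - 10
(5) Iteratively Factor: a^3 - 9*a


(1) = (g - 2)*(g^3 - 9*g^2 + 20*g) = g*(g - 2)*(g^2 - 9*g + 20) = g*(g - 5)*(g - 2)*(g - 4)
(2) = (p - 4)*(p^2 - 8*p + 15) = (p - 4)*(p - 3)*(p - 5)
(3) = (z - 4)*(z^2 + 5*z + 6) = (z - 4)*(z + 2)*(z + 3)
(4) = (r - 5)*(r^2 + 3*r + 2) = (r - 5)*(r + 1)*(r + 2)
(5) = (a + 3)*(a^2 - 3*a) = a*(a + 3)*(a - 3)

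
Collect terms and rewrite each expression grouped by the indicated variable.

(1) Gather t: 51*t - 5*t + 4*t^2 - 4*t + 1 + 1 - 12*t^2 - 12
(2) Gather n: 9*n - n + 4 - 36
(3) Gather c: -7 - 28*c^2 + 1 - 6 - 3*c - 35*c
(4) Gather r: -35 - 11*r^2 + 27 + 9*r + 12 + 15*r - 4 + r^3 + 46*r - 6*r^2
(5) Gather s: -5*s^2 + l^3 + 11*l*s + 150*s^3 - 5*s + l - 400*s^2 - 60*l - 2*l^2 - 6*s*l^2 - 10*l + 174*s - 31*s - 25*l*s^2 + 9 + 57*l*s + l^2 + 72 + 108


(1) = -8*t^2 + 42*t - 10
(2) = 8*n - 32
(3) = -28*c^2 - 38*c - 12
(4) = r^3 - 17*r^2 + 70*r
(5) = l^3 - l^2 - 69*l + 150*s^3 + s^2*(-25*l - 405) + s*(-6*l^2 + 68*l + 138) + 189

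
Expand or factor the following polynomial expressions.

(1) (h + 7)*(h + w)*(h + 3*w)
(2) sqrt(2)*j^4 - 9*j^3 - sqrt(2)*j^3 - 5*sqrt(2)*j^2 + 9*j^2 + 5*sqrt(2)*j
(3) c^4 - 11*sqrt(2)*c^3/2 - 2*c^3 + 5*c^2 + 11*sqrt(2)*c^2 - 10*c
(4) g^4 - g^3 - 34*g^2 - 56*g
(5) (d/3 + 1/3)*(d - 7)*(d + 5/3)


(1) = h^3 + 4*h^2*w + 7*h^2 + 3*h*w^2 + 28*h*w + 21*w^2
(2) = j*(j - 1)*(j - 5*sqrt(2))*(sqrt(2)*j + 1)
(3) = c*(c - 2)*(c - 5*sqrt(2))*(c - sqrt(2)/2)
(4) = g*(g - 7)*(g + 2)*(g + 4)
(5) = d^3/3 - 13*d^2/9 - 17*d/3 - 35/9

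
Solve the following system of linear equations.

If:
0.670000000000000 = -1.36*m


Then:
m = -0.49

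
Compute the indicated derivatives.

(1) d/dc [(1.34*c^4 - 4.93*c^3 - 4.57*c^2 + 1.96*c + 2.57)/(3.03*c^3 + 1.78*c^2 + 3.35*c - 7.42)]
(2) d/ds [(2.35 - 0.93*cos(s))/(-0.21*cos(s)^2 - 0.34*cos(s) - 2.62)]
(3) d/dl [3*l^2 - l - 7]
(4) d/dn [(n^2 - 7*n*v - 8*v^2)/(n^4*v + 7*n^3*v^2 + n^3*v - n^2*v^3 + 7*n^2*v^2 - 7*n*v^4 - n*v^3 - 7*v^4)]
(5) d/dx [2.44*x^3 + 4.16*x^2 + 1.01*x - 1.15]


(1) = (4.0602*c^6 + 4.7704*c^5 + 18.5387*c^4 - 84.6798*c^3 + 67.5822*c^2 + 58.6696*c - 23.1527)/(9.1809*c^6 + 10.7868*c^5 + 23.4694*c^4 - 33.0392*c^3 - 15.1927*c^2 - 49.714*c + 55.0564)
(2) = (0.1953*cos(s)^2 - 0.987*cos(s) - 3.2356)*sin(s)/(0.0441*cos(s)^4 + 0.1428*cos(s)^3 + 1.216*cos(s)^2 + 1.7816*cos(s) + 6.8644)
(3) = 6*l - 1
(4) = (-2*n^3 + 18*n^2*v - n^2 + 96*n*v^2 + 16*n*v - 56*v^3 + 41*v^2)/(v*(n^6 + 12*n^5*v + 2*n^5 + 22*n^4*v^2 + 24*n^4*v + n^4 - 84*n^3*v^3 + 44*n^3*v^2 + 12*n^3*v + 49*n^2*v^4 - 168*n^2*v^3 + 22*n^2*v^2 + 98*n*v^4 - 84*n*v^3 + 49*v^4))
(5) = 7.32*x^2 + 8.32*x + 1.01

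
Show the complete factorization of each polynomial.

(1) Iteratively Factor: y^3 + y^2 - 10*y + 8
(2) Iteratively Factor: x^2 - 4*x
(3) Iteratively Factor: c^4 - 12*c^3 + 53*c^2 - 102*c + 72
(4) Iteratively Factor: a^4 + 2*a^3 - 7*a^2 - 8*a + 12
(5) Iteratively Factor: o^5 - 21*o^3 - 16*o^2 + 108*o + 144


(1) = (y - 1)*(y^2 + 2*y - 8) = (y - 1)*(y + 4)*(y - 2)
(2) = (x)*(x - 4)
(3) = (c - 3)*(c^3 - 9*c^2 + 26*c - 24) = (c - 4)*(c - 3)*(c^2 - 5*c + 6) = (c - 4)*(c - 3)^2*(c - 2)
(4) = (a + 2)*(a^3 - 7*a + 6) = (a + 2)*(a + 3)*(a^2 - 3*a + 2) = (a - 2)*(a + 2)*(a + 3)*(a - 1)
(5) = (o + 2)*(o^4 - 2*o^3 - 17*o^2 + 18*o + 72) = (o - 4)*(o + 2)*(o^3 + 2*o^2 - 9*o - 18) = (o - 4)*(o + 2)^2*(o^2 - 9) = (o - 4)*(o + 2)^2*(o + 3)*(o - 3)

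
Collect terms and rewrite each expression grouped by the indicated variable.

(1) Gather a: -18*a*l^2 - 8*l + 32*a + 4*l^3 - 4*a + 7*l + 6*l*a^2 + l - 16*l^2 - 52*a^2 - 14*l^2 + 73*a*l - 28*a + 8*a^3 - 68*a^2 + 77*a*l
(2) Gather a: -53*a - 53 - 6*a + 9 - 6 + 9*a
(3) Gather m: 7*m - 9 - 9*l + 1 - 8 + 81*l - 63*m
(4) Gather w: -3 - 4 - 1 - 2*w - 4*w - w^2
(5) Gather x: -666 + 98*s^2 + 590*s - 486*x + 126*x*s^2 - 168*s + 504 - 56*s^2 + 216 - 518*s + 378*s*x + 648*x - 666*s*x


(1) = 8*a^3 + a^2*(6*l - 120) + a*(-18*l^2 + 150*l) + 4*l^3 - 30*l^2
(2) = -50*a - 50
(3) = 72*l - 56*m - 16
(4) = -w^2 - 6*w - 8
(5) = 42*s^2 - 96*s + x*(126*s^2 - 288*s + 162) + 54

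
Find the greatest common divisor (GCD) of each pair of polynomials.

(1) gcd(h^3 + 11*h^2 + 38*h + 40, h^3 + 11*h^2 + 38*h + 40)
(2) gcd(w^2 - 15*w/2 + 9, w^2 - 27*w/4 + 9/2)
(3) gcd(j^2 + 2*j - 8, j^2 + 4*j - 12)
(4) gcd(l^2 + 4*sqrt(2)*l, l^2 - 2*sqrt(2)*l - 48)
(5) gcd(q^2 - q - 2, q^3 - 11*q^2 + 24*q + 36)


(1) = gcd((h + 2)*(h + 4)*(h + 5), (h + 2)*(h + 4)*(h + 5)) = h^3 + 11*h^2 + 38*h + 40
(2) = gcd((w - 6)*(w - 3/2), (w - 6)*(w - 3/4)) = w - 6
(3) = j - 2
(4) = l + 4*sqrt(2)
(5) = gcd((q - 2)*(q + 1), (q - 6)^2*(q + 1)) = q + 1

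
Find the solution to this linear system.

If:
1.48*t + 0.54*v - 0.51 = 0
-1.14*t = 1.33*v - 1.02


Then:
t = 0.09
v = 0.69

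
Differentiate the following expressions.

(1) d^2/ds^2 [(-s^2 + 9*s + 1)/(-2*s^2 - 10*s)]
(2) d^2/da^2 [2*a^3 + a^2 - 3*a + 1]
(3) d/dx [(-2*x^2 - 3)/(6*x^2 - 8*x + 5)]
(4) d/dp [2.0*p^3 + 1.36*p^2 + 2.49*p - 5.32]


(1) = (-14*s^3 - 3*s^2 - 15*s - 25)/(s^3*(s^3 + 15*s^2 + 75*s + 125))
(2) = 12*a + 2
(3) = 8*(2*x^2 + 2*x - 3)/(36*x^4 - 96*x^3 + 124*x^2 - 80*x + 25)
(4) = 6.0*p^2 + 2.72*p + 2.49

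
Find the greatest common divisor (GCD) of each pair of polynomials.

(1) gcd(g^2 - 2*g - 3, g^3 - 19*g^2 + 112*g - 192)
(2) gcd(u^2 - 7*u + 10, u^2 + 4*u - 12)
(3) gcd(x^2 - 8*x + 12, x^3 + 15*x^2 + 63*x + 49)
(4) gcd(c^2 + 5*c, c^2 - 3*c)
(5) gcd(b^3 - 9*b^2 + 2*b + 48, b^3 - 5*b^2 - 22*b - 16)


(1) = g - 3
(2) = gcd((u - 5)*(u - 2), (u - 2)*(u + 6)) = u - 2
(3) = 1
(4) = c
(5) = b^2 - 6*b - 16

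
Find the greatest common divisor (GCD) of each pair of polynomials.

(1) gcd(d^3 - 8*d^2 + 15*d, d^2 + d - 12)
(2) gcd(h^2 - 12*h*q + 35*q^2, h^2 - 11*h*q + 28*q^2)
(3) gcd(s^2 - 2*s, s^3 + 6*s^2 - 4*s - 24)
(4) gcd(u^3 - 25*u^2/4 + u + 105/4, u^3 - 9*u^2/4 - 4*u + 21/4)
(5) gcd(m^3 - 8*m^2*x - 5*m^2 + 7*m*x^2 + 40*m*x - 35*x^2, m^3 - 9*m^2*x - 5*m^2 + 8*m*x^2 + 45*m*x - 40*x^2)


(1) = gcd(d*(d - 5)*(d - 3), (d - 3)*(d + 4)) = d - 3
(2) = gcd((h - 7*q)*(h - 5*q), (h - 7*q)*(h - 4*q)) = -h + 7*q
(3) = s - 2
(4) = gcd((u - 5)*(u - 3)*(u + 7/4), (u - 3)*(u - 1)*(u + 7/4)) = u^2 - 5*u/4 - 21/4
(5) = gcd((m - 5)*(m - 7*x)*(m - x), (m - 5)*(m - 8*x)*(m - x)) = -m^2 + m*x + 5*m - 5*x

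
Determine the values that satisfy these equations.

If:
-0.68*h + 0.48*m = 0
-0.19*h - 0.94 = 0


Then:
h = -4.95
m = -7.01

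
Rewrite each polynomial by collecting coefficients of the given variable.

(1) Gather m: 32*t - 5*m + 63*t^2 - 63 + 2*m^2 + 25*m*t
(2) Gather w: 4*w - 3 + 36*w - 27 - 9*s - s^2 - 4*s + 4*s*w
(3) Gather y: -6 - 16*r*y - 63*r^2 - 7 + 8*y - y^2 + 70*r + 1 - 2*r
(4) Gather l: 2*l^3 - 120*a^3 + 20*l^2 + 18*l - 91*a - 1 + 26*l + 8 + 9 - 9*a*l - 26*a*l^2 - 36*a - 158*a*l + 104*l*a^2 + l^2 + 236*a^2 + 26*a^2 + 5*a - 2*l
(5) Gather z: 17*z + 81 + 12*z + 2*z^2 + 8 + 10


(1) = 2*m^2 + m*(25*t - 5) + 63*t^2 + 32*t - 63
(2) = -s^2 - 13*s + w*(4*s + 40) - 30
(3) = -63*r^2 + 68*r - y^2 + y*(8 - 16*r) - 12
(4) = -120*a^3 + 262*a^2 - 122*a + 2*l^3 + l^2*(21 - 26*a) + l*(104*a^2 - 167*a + 42) + 16
(5) = 2*z^2 + 29*z + 99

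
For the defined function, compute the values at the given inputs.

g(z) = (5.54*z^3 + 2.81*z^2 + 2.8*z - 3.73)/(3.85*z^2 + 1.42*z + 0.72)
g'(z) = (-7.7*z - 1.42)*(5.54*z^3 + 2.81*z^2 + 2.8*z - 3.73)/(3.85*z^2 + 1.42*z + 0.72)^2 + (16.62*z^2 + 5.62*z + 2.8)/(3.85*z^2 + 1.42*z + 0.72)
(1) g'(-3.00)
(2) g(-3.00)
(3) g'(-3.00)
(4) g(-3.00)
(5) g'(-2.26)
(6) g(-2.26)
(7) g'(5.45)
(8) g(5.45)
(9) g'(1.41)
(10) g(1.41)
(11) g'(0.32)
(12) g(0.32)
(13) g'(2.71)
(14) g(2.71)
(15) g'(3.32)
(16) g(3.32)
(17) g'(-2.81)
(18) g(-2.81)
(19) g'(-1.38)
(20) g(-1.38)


(1) = 1.30
(2) = -4.39
(3) = 1.30
(4) = -4.39
(5) = 1.13
(6) = -3.47
(7) = 1.44
(8) = 8.08
(9) = 1.79
(10) = 2.06
(11) = 7.75
(12) = -1.51
(13) = 1.48
(14) = 4.10
(15) = 1.46
(16) = 5.00
(17) = 1.27
(18) = -4.14
(19) = 0.21
(20) = -2.76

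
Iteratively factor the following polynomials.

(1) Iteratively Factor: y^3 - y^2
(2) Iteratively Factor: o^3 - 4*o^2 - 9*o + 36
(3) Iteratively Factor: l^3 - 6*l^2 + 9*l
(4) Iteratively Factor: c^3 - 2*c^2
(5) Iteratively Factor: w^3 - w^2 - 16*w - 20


(1) = (y)*(y^2 - y) = y*(y - 1)*(y)
(2) = (o - 4)*(o^2 - 9) = (o - 4)*(o - 3)*(o + 3)
(3) = (l - 3)*(l^2 - 3*l) = (l - 3)^2*(l)
(4) = (c)*(c^2 - 2*c) = c^2*(c - 2)
(5) = (w + 2)*(w^2 - 3*w - 10) = (w - 5)*(w + 2)*(w + 2)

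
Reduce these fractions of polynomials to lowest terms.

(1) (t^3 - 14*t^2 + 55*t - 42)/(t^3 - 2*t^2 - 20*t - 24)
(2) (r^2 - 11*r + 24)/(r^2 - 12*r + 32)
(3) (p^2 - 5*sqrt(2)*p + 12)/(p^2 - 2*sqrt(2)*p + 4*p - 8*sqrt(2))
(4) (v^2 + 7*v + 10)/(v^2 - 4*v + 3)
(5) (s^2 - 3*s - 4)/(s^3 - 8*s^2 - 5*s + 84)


(1) = (t^2 - 8*t + 7)/(t^2 + 4*t + 4)
(2) = (r - 3)/(r - 4)
(3) = (p - 3*sqrt(2))/(p + 4)
(4) = (v^2 + 7*v + 10)/(v^2 - 4*v + 3)
(5) = (s + 1)/(s^2 - 4*s - 21)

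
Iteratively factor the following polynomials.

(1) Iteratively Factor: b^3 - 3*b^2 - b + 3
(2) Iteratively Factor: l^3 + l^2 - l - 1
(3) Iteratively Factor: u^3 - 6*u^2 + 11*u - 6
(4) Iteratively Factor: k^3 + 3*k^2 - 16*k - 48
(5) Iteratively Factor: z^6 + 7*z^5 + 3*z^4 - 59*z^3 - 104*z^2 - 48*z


(1) = (b + 1)*(b^2 - 4*b + 3) = (b - 1)*(b + 1)*(b - 3)
(2) = (l - 1)*(l^2 + 2*l + 1) = (l - 1)*(l + 1)*(l + 1)
(3) = (u - 3)*(u^2 - 3*u + 2) = (u - 3)*(u - 1)*(u - 2)
(4) = (k + 3)*(k^2 - 16) = (k - 4)*(k + 3)*(k + 4)
(5) = (z + 1)*(z^5 + 6*z^4 - 3*z^3 - 56*z^2 - 48*z) = (z + 1)^2*(z^4 + 5*z^3 - 8*z^2 - 48*z) = z*(z + 1)^2*(z^3 + 5*z^2 - 8*z - 48) = z*(z + 1)^2*(z + 4)*(z^2 + z - 12) = z*(z - 3)*(z + 1)^2*(z + 4)*(z + 4)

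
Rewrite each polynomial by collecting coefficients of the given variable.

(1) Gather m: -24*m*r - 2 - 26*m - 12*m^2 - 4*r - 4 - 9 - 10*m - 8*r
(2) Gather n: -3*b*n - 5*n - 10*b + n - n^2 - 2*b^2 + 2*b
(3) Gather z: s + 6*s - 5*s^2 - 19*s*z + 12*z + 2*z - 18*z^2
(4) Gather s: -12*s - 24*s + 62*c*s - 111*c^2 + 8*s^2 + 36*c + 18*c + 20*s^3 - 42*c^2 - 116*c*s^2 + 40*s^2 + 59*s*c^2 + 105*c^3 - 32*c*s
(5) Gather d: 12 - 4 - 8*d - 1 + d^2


(1) = -12*m^2 + m*(-24*r - 36) - 12*r - 15
(2) = -2*b^2 - 8*b - n^2 + n*(-3*b - 4)
(3) = -5*s^2 + 7*s - 18*z^2 + z*(14 - 19*s)
(4) = 105*c^3 - 153*c^2 + 54*c + 20*s^3 + s^2*(48 - 116*c) + s*(59*c^2 + 30*c - 36)
(5) = d^2 - 8*d + 7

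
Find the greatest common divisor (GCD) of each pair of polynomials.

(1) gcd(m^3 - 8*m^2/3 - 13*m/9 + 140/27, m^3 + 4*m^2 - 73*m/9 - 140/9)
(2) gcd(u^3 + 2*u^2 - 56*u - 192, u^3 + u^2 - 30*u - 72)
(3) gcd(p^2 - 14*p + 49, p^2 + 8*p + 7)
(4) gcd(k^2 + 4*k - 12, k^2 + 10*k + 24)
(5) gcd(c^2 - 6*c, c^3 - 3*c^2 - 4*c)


(1) = gcd((m - 7/3)*(m - 5/3)*(m + 4/3), (m - 7/3)*(m + 4/3)*(m + 5)) = m^2 - m - 28/9
(2) = u + 4
(3) = 1
(4) = gcd((k - 2)*(k + 6), (k + 4)*(k + 6)) = k + 6
(5) = c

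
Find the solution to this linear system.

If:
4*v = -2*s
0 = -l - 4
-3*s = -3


Then:
l = -4
s = 1
v = -1/2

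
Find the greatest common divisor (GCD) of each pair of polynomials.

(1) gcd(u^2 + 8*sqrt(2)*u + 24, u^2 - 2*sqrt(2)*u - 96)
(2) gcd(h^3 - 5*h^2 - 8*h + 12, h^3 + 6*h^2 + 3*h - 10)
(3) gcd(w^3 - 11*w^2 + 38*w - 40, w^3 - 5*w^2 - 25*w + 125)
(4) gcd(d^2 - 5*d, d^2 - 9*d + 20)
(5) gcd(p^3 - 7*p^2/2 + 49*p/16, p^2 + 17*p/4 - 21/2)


(1) = gcd((u + 2*sqrt(2))*(u + 6*sqrt(2)), (u - 8*sqrt(2))*(u + 6*sqrt(2))) = u + 6*sqrt(2)
(2) = h^2 + h - 2
(3) = w - 5
(4) = d - 5
(5) = gcd(p*(p - 7/4)^2, (p - 7/4)*(p + 6)) = p - 7/4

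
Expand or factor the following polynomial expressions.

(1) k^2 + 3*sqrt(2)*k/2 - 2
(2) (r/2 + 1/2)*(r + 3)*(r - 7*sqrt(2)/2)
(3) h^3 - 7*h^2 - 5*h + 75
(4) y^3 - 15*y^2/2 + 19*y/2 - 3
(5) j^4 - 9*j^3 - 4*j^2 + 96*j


(1) = (k - sqrt(2)/2)*(k + 2*sqrt(2))
(2) = r^3/2 - 7*sqrt(2)*r^2/4 + 2*r^2 - 7*sqrt(2)*r + 3*r/2 - 21*sqrt(2)/4
(3) = (h - 5)^2*(h + 3)
(4) = (y - 6)*(y - 1)*(y - 1/2)
(5) = j*(j - 8)*(j - 4)*(j + 3)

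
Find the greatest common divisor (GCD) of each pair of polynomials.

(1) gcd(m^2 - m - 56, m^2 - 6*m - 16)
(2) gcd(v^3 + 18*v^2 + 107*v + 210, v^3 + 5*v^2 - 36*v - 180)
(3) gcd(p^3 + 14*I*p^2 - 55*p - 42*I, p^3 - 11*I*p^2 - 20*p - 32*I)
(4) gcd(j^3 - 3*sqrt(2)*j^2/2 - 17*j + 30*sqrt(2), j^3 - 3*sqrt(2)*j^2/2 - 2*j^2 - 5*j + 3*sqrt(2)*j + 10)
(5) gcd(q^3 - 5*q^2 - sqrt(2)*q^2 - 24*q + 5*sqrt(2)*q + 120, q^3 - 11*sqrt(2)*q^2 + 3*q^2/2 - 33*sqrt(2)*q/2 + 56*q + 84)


(1) = m - 8
(2) = gcd((v + 5)*(v + 6)*(v + 7), (v - 6)*(v + 5)*(v + 6)) = v^2 + 11*v + 30
(3) = gcd((p + I)*(p + 6*I)*(p + 7*I), (p - 8*I)*(p - 4*I)*(p + I)) = p + I
(4) = j - 5*sqrt(2)/2
(5) = q - 4*sqrt(2)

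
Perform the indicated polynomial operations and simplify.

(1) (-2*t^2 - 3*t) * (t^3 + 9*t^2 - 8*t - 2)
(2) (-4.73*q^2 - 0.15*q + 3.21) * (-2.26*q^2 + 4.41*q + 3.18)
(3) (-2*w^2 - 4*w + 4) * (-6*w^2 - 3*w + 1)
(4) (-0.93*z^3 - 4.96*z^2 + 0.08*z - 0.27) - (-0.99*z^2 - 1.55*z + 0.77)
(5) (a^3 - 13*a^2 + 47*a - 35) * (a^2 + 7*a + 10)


(1) = -2*t^5 - 21*t^4 - 11*t^3 + 28*t^2 + 6*t
(2) = 10.6898*q^4 - 20.5203*q^3 - 22.9575*q^2 + 13.6791*q + 10.2078
(3) = 12*w^4 + 30*w^3 - 14*w^2 - 16*w + 4
(4) = -0.93*z^3 - 3.97*z^2 + 1.63*z - 1.04
(5) = a^5 - 6*a^4 - 34*a^3 + 164*a^2 + 225*a - 350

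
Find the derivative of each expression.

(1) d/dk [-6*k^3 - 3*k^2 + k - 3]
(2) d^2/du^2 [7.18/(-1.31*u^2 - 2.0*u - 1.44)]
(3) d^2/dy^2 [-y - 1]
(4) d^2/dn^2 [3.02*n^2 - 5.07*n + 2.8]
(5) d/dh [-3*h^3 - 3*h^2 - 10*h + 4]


(1) = -18*k^2 - 6*k + 1
(2) = (24.643196*u^2 + 37.6232*u - 7.18*(2.62*u + 2.0)*(5.24*u + 4.0) + 27.088704)/(1.31*u^2 + 2.0*u + 1.44)^3
(3) = 0
(4) = 6.04000000000000
(5) = -9*h^2 - 6*h - 10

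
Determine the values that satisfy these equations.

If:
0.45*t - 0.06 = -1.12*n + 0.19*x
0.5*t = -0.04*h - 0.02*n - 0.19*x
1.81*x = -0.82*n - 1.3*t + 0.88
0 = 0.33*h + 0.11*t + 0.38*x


Then:
h = -0.53
n = 0.20
t = -0.16
x = 0.51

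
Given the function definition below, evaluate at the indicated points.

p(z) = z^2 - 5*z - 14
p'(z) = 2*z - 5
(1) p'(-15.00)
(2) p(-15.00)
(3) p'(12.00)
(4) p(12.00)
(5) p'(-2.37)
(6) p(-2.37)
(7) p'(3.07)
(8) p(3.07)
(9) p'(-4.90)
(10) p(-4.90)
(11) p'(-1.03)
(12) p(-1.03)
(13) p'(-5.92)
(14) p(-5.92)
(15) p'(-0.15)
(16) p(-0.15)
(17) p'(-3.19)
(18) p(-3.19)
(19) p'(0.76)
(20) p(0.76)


(1) = -35.00
(2) = 286.00
(3) = 19.00
(4) = 70.00
(5) = -9.74
(6) = 3.47
(7) = 1.14
(8) = -19.93
(9) = -14.80
(10) = 34.51
(11) = -7.06
(12) = -7.79
(13) = -16.84
(14) = 50.65
(15) = -5.30
(16) = -13.23
(17) = -11.38
(18) = 12.13
(19) = -3.48
(20) = -17.22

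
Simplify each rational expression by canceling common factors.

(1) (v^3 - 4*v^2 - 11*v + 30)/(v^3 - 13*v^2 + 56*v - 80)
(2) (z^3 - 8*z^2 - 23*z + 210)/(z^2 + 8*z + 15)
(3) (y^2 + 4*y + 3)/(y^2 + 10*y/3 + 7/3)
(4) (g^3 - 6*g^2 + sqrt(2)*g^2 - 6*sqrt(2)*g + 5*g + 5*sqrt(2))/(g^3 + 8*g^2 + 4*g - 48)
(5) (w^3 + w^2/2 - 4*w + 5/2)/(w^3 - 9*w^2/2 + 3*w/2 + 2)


(1) = (v^2 + v - 6)/(v^2 - 8*v + 16)
(2) = (z^2 - 13*z + 42)/(z + 3)
(3) = (3*y + 9)/(3*y + 7)
(4) = (g^3 + g^2*(-6 + sqrt(2)) + g*(5 - 6*sqrt(2)) + 5*sqrt(2))/(g^3 + 8*g^2 + 4*g - 48)
(5) = (2*w^2 + 3*w - 5)/(2*w^2 - 7*w - 4)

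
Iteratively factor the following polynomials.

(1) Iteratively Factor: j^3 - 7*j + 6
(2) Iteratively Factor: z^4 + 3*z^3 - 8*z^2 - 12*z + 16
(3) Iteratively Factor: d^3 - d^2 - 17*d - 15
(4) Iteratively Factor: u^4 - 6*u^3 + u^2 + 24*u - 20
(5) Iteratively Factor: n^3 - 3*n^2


(1) = (j + 3)*(j^2 - 3*j + 2) = (j - 2)*(j + 3)*(j - 1)
(2) = (z - 2)*(z^3 + 5*z^2 + 2*z - 8) = (z - 2)*(z + 2)*(z^2 + 3*z - 4) = (z - 2)*(z + 2)*(z + 4)*(z - 1)
(3) = (d + 3)*(d^2 - 4*d - 5) = (d + 1)*(d + 3)*(d - 5)
(4) = (u - 2)*(u^3 - 4*u^2 - 7*u + 10) = (u - 2)*(u - 1)*(u^2 - 3*u - 10) = (u - 2)*(u - 1)*(u + 2)*(u - 5)
(5) = (n - 3)*(n^2) = n*(n - 3)*(n)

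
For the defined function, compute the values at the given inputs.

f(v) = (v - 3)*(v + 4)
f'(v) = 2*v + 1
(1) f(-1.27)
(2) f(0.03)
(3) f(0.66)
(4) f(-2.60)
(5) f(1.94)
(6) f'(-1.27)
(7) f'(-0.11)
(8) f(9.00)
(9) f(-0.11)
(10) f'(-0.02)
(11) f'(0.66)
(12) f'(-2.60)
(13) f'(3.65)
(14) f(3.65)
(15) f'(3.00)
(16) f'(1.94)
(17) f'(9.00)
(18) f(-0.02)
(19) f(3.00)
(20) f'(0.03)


(1) = -11.66
(2) = -11.97
(3) = -10.90
(4) = -7.84
(5) = -6.30
(6) = -1.54
(7) = 0.78
(8) = 78.00
(9) = -12.10
(10) = 0.96
(11) = 2.32
(12) = -4.20
(13) = 8.30
(14) = 4.97
(15) = 7.00
(16) = 4.88
(17) = 19.00
(18) = -12.02
(19) = 0.00
(20) = 1.06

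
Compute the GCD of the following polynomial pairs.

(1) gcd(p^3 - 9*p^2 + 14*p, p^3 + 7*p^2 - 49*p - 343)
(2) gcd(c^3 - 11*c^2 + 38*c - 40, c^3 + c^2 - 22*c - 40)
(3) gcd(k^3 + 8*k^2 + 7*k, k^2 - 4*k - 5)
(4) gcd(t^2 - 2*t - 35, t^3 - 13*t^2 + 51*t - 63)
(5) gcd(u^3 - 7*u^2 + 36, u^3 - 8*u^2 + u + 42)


(1) = p - 7
(2) = gcd((c - 5)*(c - 4)*(c - 2), (c - 5)*(c + 2)*(c + 4)) = c - 5
(3) = gcd(k*(k + 1)*(k + 7), (k - 5)*(k + 1)) = k + 1
(4) = t - 7
(5) = gcd((u - 6)*(u - 3)*(u + 2), (u - 7)*(u - 3)*(u + 2)) = u^2 - u - 6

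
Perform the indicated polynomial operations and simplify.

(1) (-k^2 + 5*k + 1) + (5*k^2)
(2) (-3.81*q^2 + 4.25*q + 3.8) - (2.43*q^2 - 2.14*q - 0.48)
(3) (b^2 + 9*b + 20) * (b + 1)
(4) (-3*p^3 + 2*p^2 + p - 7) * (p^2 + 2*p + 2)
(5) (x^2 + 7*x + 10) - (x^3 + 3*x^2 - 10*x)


(1) = 4*k^2 + 5*k + 1
(2) = -6.24*q^2 + 6.39*q + 4.28
(3) = b^3 + 10*b^2 + 29*b + 20
(4) = -3*p^5 - 4*p^4 - p^3 - p^2 - 12*p - 14
(5) = -x^3 - 2*x^2 + 17*x + 10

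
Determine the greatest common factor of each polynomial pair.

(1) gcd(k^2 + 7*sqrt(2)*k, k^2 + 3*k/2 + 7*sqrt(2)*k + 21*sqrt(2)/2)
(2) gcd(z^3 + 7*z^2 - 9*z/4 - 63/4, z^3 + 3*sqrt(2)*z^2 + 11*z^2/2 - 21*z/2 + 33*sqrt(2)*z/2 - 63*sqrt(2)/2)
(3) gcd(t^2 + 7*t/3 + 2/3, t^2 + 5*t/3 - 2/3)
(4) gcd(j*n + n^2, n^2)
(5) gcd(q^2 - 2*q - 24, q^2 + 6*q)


(1) = k + 7*sqrt(2)
(2) = z^2 + 11*z/2 - 21/2
(3) = t + 2
(4) = n
(5) = gcd((q - 6)*(q + 4), q*(q + 6)) = 1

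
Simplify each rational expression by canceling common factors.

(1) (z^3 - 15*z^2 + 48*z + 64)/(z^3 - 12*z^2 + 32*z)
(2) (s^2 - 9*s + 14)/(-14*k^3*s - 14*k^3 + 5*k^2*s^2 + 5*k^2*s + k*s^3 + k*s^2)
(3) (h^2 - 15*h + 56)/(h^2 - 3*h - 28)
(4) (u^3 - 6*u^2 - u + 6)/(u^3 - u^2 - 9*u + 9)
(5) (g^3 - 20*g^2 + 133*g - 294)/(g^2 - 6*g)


(1) = (z^2 - 7*z - 8)/(z^2 - 4*z)
(2) = (s^2 - 9*s + 14)/(-14*k^3*s - 14*k^3 + 5*k^2*s^2 + 5*k^2*s + k*s^3 + k*s^2)
(3) = (h - 8)/(h + 4)
(4) = (u^2 - 5*u - 6)/(u^2 - 9)
(5) = (g^2 - 14*g + 49)/g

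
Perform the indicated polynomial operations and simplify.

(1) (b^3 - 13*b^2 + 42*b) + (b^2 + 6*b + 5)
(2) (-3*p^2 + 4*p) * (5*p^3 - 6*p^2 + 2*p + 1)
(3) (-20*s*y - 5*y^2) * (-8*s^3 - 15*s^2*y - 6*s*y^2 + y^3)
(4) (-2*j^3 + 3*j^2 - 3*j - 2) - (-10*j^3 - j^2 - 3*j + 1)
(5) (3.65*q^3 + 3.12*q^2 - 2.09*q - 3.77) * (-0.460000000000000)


(1) = b^3 - 12*b^2 + 48*b + 5
(2) = -15*p^5 + 38*p^4 - 30*p^3 + 5*p^2 + 4*p
(3) = 160*s^4*y + 340*s^3*y^2 + 195*s^2*y^3 + 10*s*y^4 - 5*y^5
(4) = 8*j^3 + 4*j^2 - 3
(5) = -1.679*q^3 - 1.4352*q^2 + 0.9614*q + 1.7342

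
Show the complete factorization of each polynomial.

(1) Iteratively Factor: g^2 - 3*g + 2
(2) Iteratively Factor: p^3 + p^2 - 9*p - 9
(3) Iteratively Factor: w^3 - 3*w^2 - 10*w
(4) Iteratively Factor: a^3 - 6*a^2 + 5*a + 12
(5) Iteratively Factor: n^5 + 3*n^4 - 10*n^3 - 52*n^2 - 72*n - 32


(1) = (g - 1)*(g - 2)
(2) = (p - 3)*(p^2 + 4*p + 3) = (p - 3)*(p + 1)*(p + 3)
(3) = (w - 5)*(w^2 + 2*w) = w*(w - 5)*(w + 2)
(4) = (a - 4)*(a^2 - 2*a - 3) = (a - 4)*(a + 1)*(a - 3)
(5) = (n + 2)*(n^4 + n^3 - 12*n^2 - 28*n - 16) = (n + 1)*(n + 2)*(n^3 - 12*n - 16) = (n + 1)*(n + 2)^2*(n^2 - 2*n - 8) = (n - 4)*(n + 1)*(n + 2)^2*(n + 2)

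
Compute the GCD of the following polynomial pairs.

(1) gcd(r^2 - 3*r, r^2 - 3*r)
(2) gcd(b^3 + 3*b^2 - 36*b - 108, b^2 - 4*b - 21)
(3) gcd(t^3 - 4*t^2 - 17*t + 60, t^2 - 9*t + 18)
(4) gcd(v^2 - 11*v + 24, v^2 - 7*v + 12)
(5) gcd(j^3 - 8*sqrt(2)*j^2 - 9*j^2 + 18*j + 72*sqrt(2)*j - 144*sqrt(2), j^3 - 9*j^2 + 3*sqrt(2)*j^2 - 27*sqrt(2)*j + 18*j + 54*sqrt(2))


(1) = r^2 - 3*r
(2) = gcd((b - 6)*(b + 3)*(b + 6), (b - 7)*(b + 3)) = b + 3
(3) = gcd((t - 5)*(t - 3)*(t + 4), (t - 6)*(t - 3)) = t - 3
(4) = v - 3
(5) = gcd((j - 6)*(j - 3)*(j - 8*sqrt(2)), (j - 6)*(j - 3)*(j + 3*sqrt(2))) = j^2 - 9*j + 18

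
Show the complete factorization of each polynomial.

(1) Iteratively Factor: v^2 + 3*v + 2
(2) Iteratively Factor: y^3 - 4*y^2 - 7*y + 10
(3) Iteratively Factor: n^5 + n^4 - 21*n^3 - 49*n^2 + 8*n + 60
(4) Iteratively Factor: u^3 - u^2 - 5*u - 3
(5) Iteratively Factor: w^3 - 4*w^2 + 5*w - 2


(1) = (v + 1)*(v + 2)
(2) = (y + 2)*(y^2 - 6*y + 5) = (y - 5)*(y + 2)*(y - 1)
(3) = (n + 3)*(n^4 - 2*n^3 - 15*n^2 - 4*n + 20) = (n + 2)*(n + 3)*(n^3 - 4*n^2 - 7*n + 10) = (n + 2)^2*(n + 3)*(n^2 - 6*n + 5) = (n - 5)*(n + 2)^2*(n + 3)*(n - 1)
(4) = (u - 3)*(u^2 + 2*u + 1) = (u - 3)*(u + 1)*(u + 1)
(5) = (w - 2)*(w^2 - 2*w + 1) = (w - 2)*(w - 1)*(w - 1)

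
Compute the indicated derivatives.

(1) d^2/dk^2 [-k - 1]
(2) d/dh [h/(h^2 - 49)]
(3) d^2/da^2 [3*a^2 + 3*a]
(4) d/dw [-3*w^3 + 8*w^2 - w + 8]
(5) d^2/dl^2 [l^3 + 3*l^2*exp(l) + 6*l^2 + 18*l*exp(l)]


(1) = 0
(2) = (-h^2 - 49)/(h^4 - 98*h^2 + 2401)
(3) = 6
(4) = -9*w^2 + 16*w - 1
(5) = 3*l^2*exp(l) + 30*l*exp(l) + 6*l + 42*exp(l) + 12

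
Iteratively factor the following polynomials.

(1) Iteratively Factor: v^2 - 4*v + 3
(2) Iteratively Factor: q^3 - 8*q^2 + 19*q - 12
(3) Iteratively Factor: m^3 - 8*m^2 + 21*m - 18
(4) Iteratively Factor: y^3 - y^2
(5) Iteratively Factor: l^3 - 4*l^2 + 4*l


(1) = (v - 3)*(v - 1)
(2) = (q - 3)*(q^2 - 5*q + 4) = (q - 4)*(q - 3)*(q - 1)
(3) = (m - 2)*(m^2 - 6*m + 9) = (m - 3)*(m - 2)*(m - 3)
(4) = (y)*(y^2 - y) = y*(y - 1)*(y)
(5) = (l)*(l^2 - 4*l + 4) = l*(l - 2)*(l - 2)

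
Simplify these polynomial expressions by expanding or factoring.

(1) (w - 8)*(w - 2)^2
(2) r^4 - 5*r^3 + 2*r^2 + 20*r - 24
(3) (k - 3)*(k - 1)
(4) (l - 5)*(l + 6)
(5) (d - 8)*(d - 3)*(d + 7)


(1) = w^3 - 12*w^2 + 36*w - 32
(2) = (r - 3)*(r - 2)^2*(r + 2)
(3) = k^2 - 4*k + 3
(4) = l^2 + l - 30
(5) = d^3 - 4*d^2 - 53*d + 168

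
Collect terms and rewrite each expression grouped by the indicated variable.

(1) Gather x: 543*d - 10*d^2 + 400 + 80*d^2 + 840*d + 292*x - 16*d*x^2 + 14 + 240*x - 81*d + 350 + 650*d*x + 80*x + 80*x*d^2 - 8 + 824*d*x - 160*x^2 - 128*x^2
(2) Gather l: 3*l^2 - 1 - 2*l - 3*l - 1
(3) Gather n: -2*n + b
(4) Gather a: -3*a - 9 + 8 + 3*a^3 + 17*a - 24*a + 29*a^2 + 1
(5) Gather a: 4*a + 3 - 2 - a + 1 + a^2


(1) = 70*d^2 + 1302*d + x^2*(-16*d - 288) + x*(80*d^2 + 1474*d + 612) + 756
(2) = 3*l^2 - 5*l - 2
(3) = b - 2*n
(4) = 3*a^3 + 29*a^2 - 10*a
(5) = a^2 + 3*a + 2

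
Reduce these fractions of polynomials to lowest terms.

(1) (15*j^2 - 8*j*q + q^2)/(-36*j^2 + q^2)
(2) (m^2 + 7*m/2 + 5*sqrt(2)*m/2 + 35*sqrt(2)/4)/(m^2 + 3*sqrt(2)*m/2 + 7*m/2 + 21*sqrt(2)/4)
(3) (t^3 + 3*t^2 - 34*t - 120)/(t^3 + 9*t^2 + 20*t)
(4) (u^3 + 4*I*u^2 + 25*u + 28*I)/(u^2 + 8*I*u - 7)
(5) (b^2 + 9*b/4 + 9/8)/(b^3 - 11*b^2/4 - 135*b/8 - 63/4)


(1) = (15*j^2 - 8*j*q + q^2)/(-36*j^2 + q^2)
(2) = (16*m + 40*sqrt(2))/(16*m + 24*sqrt(2))
(3) = (t - 6)/t
(4) = u - 4*I
(5) = (4*b + 3)/(4*b^2 - 17*b - 42)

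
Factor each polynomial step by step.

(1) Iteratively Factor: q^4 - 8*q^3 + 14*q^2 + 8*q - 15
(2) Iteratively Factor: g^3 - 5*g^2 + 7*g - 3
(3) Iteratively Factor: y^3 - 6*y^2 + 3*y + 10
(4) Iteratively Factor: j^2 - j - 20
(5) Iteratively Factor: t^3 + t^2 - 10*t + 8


(1) = (q - 3)*(q^3 - 5*q^2 - q + 5) = (q - 3)*(q + 1)*(q^2 - 6*q + 5) = (q - 3)*(q - 1)*(q + 1)*(q - 5)
(2) = (g - 1)*(g^2 - 4*g + 3) = (g - 3)*(g - 1)*(g - 1)
(3) = (y - 5)*(y^2 - y - 2) = (y - 5)*(y - 2)*(y + 1)
(4) = (j - 5)*(j + 4)
(5) = (t - 2)*(t^2 + 3*t - 4) = (t - 2)*(t - 1)*(t + 4)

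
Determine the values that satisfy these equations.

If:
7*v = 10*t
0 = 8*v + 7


Then:
t = -49/80
v = -7/8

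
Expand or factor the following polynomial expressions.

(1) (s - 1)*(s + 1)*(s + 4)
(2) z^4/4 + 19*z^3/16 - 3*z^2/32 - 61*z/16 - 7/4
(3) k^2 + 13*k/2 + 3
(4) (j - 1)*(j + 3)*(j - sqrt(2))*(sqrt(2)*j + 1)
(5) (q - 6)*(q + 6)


(1) = s^3 + 4*s^2 - s - 4
(2) = (z/4 + 1/2)*(z - 7/4)*(z + 1/2)*(z + 4)
(3) = (k + 1/2)*(k + 6)
(4) = sqrt(2)*j^4 - j^3 + 2*sqrt(2)*j^3 - 4*sqrt(2)*j^2 - 2*j^2 - 2*sqrt(2)*j + 3*j + 3*sqrt(2)
(5) = q^2 - 36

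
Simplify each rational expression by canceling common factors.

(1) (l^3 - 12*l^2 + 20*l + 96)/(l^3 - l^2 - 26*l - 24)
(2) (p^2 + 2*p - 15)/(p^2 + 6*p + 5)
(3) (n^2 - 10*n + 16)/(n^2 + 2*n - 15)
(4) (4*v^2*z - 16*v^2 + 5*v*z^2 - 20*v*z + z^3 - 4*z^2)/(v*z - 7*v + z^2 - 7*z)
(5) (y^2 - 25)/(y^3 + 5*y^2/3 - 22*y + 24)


(1) = (l^2 - 6*l - 16)/(l^2 + 5*l + 4)
(2) = (p - 3)/(p + 1)
(3) = (n^2 - 10*n + 16)/(n^2 + 2*n - 15)
(4) = (4*v*z - 16*v + z^2 - 4*z)/(z - 7)
(5) = (3*y^2 - 75)/(3*y^3 + 5*y^2 - 66*y + 72)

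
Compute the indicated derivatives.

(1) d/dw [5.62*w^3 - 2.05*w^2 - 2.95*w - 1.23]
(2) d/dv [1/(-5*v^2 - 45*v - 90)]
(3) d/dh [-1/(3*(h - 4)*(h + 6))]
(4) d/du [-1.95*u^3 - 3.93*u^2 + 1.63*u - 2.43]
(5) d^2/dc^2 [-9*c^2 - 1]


(1) = 16.86*w^2 - 4.1*w - 2.95
(2) = (2*v + 9)/(5*(v^2 + 9*v + 18)^2)
(3) = 2*(h + 1)/(3*(h - 4)^2*(h + 6)^2)
(4) = -5.85*u^2 - 7.86*u + 1.63
(5) = -18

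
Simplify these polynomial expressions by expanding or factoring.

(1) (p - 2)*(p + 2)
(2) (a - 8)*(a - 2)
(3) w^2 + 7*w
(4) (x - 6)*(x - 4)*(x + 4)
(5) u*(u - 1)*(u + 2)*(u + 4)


(1) = p^2 - 4
(2) = a^2 - 10*a + 16
(3) = w*(w + 7)
(4) = x^3 - 6*x^2 - 16*x + 96
(5) = u^4 + 5*u^3 + 2*u^2 - 8*u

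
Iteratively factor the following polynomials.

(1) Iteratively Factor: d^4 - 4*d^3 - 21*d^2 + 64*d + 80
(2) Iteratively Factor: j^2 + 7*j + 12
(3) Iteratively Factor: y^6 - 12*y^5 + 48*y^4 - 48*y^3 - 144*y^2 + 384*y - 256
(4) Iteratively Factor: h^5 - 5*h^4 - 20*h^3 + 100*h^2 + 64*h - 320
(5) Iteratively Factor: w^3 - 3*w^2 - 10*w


(1) = (d - 4)*(d^3 - 21*d - 20) = (d - 5)*(d - 4)*(d^2 + 5*d + 4) = (d - 5)*(d - 4)*(d + 4)*(d + 1)
(2) = (j + 4)*(j + 3)
(3) = (y - 2)*(y^5 - 10*y^4 + 28*y^3 + 8*y^2 - 128*y + 128) = (y - 2)*(y + 2)*(y^4 - 12*y^3 + 52*y^2 - 96*y + 64) = (y - 2)^2*(y + 2)*(y^3 - 10*y^2 + 32*y - 32) = (y - 2)^3*(y + 2)*(y^2 - 8*y + 16) = (y - 4)*(y - 2)^3*(y + 2)*(y - 4)
(4) = (h - 4)*(h^4 - h^3 - 24*h^2 + 4*h + 80) = (h - 5)*(h - 4)*(h^3 + 4*h^2 - 4*h - 16) = (h - 5)*(h - 4)*(h + 4)*(h^2 - 4) = (h - 5)*(h - 4)*(h + 2)*(h + 4)*(h - 2)
(5) = (w + 2)*(w^2 - 5*w) = (w - 5)*(w + 2)*(w)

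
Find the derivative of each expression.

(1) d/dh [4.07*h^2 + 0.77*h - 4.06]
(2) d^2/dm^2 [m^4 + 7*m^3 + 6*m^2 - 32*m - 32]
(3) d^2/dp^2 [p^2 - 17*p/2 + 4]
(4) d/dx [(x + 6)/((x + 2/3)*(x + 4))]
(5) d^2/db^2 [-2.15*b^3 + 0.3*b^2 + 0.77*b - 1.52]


(1) = 8.14*h + 0.77
(2) = 12*m^2 + 42*m + 12
(3) = 2
(4) = 3*(-3*x^2 - 36*x - 76)/(9*x^4 + 84*x^3 + 244*x^2 + 224*x + 64)
(5) = 0.6 - 12.9*b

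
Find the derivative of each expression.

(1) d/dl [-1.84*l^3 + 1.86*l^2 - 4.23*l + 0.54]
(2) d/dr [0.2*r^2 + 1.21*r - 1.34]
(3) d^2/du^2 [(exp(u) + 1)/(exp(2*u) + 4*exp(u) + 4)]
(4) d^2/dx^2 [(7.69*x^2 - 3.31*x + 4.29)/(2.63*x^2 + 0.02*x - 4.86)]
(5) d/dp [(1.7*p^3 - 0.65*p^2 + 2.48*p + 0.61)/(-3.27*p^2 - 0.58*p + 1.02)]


(1) = -5.52*l^2 + 3.72*l - 4.23
(2) = 0.4*r + 1.21
(3) = (exp(u) - 4)*exp(2*u)/(exp(4*u) + 8*exp(3*u) + 24*exp(2*u) + 32*exp(u) + 16)
(4) = (-46.598866*x^3 + 767.793258*x^2 - 252.492624*x + 472.29726)/(18.191447*x^6 + 0.415014*x^5 - 100.845246*x^4 - 1.533808*x^3 + 186.352812*x^2 + 1.417176*x - 114.791256)
(5) = (-5.559*p^4 - 1.972*p^3 + 13.6886*p^2 + 2.6634*p + 2.8834)/(10.6929*p^4 + 3.7932*p^3 - 6.3344*p^2 - 1.1832*p + 1.0404)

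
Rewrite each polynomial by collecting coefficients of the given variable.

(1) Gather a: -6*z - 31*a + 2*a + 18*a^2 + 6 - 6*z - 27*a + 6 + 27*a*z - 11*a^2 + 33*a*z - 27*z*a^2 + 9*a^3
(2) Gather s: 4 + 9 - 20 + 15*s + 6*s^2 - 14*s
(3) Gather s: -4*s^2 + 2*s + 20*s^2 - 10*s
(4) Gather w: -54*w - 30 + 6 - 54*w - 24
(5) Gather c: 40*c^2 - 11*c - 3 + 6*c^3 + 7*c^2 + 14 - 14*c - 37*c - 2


(1) = 9*a^3 + a^2*(7 - 27*z) + a*(60*z - 56) - 12*z + 12
(2) = 6*s^2 + s - 7
(3) = 16*s^2 - 8*s
(4) = -108*w - 48
(5) = 6*c^3 + 47*c^2 - 62*c + 9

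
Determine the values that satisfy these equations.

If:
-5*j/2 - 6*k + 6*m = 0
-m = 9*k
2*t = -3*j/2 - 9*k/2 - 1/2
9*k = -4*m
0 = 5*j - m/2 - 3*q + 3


Then:
j = 0
k = 0
m = 0
q = 1
t = -1/4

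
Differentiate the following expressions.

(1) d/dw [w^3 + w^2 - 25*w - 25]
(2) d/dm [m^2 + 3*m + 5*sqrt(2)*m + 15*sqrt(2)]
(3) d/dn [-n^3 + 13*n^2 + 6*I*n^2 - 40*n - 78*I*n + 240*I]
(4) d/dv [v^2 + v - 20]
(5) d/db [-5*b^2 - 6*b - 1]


(1) = 3*w^2 + 2*w - 25
(2) = 2*m + 3 + 5*sqrt(2)
(3) = -3*n^2 + n*(26 + 12*I) - 40 - 78*I
(4) = 2*v + 1
(5) = -10*b - 6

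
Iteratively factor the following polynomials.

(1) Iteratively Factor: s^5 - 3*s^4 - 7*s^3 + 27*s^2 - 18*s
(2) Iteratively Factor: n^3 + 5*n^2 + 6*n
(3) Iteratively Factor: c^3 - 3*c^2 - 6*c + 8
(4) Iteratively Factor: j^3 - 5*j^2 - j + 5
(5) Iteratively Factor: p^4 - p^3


(1) = (s - 1)*(s^4 - 2*s^3 - 9*s^2 + 18*s) = (s - 2)*(s - 1)*(s^3 - 9*s) = s*(s - 2)*(s - 1)*(s^2 - 9) = s*(s - 3)*(s - 2)*(s - 1)*(s + 3)
(2) = (n + 2)*(n^2 + 3*n) = n*(n + 2)*(n + 3)
(3) = (c - 1)*(c^2 - 2*c - 8) = (c - 1)*(c + 2)*(c - 4)
(4) = (j - 1)*(j^2 - 4*j - 5) = (j - 1)*(j + 1)*(j - 5)
(5) = (p)*(p^3 - p^2) = p*(p - 1)*(p^2) = p^2*(p - 1)*(p)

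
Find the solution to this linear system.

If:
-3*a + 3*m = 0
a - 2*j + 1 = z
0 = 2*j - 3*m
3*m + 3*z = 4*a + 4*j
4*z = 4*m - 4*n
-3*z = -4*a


Then:
No Solution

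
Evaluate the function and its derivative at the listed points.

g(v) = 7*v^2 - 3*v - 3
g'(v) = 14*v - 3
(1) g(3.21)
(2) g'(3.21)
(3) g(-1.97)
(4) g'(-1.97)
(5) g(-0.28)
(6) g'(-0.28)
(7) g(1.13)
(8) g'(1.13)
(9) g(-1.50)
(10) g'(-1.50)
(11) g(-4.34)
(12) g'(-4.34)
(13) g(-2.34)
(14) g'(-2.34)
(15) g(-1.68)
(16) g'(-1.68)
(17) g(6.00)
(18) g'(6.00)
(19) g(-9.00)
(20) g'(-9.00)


(1) = 59.50
(2) = 41.94
(3) = 30.08
(4) = -30.58
(5) = -1.61
(6) = -6.92
(7) = 2.55
(8) = 12.82
(9) = 17.25
(10) = -24.00
(11) = 141.87
(12) = -63.76
(13) = 42.35
(14) = -35.76
(15) = 21.80
(16) = -26.52
(17) = 231.00
(18) = 81.00
(19) = 591.00
(20) = -129.00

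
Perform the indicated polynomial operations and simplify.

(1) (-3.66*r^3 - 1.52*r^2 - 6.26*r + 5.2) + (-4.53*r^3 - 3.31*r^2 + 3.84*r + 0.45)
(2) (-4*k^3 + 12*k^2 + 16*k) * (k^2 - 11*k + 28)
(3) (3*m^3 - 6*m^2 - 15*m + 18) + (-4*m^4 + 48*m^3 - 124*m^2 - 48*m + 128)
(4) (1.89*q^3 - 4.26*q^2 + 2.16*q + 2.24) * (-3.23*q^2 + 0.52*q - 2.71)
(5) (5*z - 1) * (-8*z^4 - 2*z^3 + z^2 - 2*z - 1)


(1) = -8.19*r^3 - 4.83*r^2 - 2.42*r + 5.65
(2) = -4*k^5 + 56*k^4 - 228*k^3 + 160*k^2 + 448*k
(3) = -4*m^4 + 51*m^3 - 130*m^2 - 63*m + 146
(4) = -6.1047*q^5 + 14.7426*q^4 - 14.3139*q^3 + 5.4326*q^2 - 4.6888*q - 6.0704
(5) = -40*z^5 - 2*z^4 + 7*z^3 - 11*z^2 - 3*z + 1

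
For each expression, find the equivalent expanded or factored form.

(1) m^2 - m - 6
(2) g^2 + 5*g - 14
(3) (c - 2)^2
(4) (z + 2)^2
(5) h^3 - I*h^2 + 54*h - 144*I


(1) = (m - 3)*(m + 2)
(2) = (g - 2)*(g + 7)
(3) = c^2 - 4*c + 4
(4) = z^2 + 4*z + 4
(5) = (h - 6*I)*(h - 3*I)*(h + 8*I)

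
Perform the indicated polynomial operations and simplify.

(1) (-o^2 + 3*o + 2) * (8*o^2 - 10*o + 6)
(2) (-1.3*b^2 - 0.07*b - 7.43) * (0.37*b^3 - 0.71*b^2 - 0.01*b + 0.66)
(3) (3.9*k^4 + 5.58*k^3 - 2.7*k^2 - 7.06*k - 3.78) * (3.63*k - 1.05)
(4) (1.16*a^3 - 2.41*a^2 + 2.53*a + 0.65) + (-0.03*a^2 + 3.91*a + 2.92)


(1) = -8*o^4 + 34*o^3 - 20*o^2 - 2*o + 12
(2) = -0.481*b^5 + 0.8971*b^4 - 2.6864*b^3 + 4.418*b^2 + 0.0281*b - 4.9038
(3) = 14.157*k^5 + 16.1604*k^4 - 15.66*k^3 - 22.7928*k^2 - 6.3084*k + 3.969
(4) = 1.16*a^3 - 2.44*a^2 + 6.44*a + 3.57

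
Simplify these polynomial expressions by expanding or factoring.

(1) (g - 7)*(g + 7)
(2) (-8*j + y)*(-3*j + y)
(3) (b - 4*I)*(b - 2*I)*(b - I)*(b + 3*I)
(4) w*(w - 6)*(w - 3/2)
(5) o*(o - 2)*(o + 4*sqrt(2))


(1) = g^2 - 49
(2) = 24*j^2 - 11*j*y + y^2
(3) = b^4 - 4*I*b^3 + 7*b^2 - 34*I*b - 24
(4) = w^3 - 15*w^2/2 + 9*w
(5) = o^3 - 2*o^2 + 4*sqrt(2)*o^2 - 8*sqrt(2)*o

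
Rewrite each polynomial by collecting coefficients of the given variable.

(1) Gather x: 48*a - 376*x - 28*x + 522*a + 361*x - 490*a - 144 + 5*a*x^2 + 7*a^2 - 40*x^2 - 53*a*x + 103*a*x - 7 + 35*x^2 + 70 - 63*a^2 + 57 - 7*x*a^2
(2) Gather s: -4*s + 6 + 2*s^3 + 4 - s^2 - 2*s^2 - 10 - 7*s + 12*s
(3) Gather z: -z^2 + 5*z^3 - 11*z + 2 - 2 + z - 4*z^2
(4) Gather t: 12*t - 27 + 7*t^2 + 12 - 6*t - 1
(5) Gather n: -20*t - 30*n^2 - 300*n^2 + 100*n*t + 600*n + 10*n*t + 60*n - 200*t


(1) = -56*a^2 + 80*a + x^2*(5*a - 5) + x*(-7*a^2 + 50*a - 43) - 24
(2) = 2*s^3 - 3*s^2 + s
(3) = 5*z^3 - 5*z^2 - 10*z
(4) = 7*t^2 + 6*t - 16
(5) = -330*n^2 + n*(110*t + 660) - 220*t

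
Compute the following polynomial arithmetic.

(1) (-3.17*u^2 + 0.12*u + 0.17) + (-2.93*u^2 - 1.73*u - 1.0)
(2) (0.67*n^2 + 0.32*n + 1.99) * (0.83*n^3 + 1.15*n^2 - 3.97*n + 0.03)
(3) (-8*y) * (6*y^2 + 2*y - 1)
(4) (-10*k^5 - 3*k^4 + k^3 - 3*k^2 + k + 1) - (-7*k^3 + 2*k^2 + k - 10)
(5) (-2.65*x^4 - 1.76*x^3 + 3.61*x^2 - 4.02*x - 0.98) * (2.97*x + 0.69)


(1) = -6.1*u^2 - 1.61*u - 0.83
(2) = 0.5561*n^5 + 1.0361*n^4 - 0.6402*n^3 + 1.0382*n^2 - 7.8907*n + 0.0597
(3) = -48*y^3 - 16*y^2 + 8*y
(4) = -10*k^5 - 3*k^4 + 8*k^3 - 5*k^2 + 11
(5) = -7.8705*x^5 - 7.0557*x^4 + 9.5073*x^3 - 9.4485*x^2 - 5.6844*x - 0.6762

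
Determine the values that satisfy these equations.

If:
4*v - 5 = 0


Then:
v = 5/4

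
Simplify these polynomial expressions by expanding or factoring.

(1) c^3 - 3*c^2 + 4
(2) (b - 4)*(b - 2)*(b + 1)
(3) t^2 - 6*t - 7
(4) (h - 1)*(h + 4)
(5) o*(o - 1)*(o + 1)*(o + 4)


(1) = (c - 2)^2*(c + 1)
(2) = b^3 - 5*b^2 + 2*b + 8
(3) = (t - 7)*(t + 1)
(4) = h^2 + 3*h - 4
(5) = o^4 + 4*o^3 - o^2 - 4*o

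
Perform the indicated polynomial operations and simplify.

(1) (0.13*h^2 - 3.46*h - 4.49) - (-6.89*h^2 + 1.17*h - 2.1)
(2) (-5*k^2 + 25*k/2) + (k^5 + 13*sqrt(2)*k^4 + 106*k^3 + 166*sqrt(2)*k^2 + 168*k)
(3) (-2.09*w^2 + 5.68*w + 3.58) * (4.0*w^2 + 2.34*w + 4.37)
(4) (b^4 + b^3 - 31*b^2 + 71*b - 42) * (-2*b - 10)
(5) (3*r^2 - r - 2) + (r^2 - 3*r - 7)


(1) = 7.02*h^2 - 4.63*h - 2.39
(2) = k^5 + 13*sqrt(2)*k^4 + 106*k^3 - 5*k^2 + 166*sqrt(2)*k^2 + 361*k/2
(3) = -8.36*w^4 + 17.8294*w^3 + 18.4779*w^2 + 33.1988*w + 15.6446
(4) = -2*b^5 - 12*b^4 + 52*b^3 + 168*b^2 - 626*b + 420
(5) = 4*r^2 - 4*r - 9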